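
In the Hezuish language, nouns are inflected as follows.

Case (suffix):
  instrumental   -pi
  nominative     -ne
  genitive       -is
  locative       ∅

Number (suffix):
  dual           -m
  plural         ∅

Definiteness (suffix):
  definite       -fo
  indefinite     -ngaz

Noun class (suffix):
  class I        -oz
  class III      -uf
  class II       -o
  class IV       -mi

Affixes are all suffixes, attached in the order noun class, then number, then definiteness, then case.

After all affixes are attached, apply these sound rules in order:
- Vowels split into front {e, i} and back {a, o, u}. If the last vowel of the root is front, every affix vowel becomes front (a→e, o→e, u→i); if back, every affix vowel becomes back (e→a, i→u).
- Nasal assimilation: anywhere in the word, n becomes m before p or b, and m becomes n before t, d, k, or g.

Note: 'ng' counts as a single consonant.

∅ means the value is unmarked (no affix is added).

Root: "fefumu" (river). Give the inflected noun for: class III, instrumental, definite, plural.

Attach noun class class III -uf → fefumuuf.
number = plural: zero marking, form stays fefumuuf.
Attach definiteness definite -fo → fefumuuffo.
Attach case instrumental -pi → fefumuuffopi.
Apply vowel harmony: fefumuuffopi → fefumuuffopu.
Nasal assimilation: no change.

fefumuuffopu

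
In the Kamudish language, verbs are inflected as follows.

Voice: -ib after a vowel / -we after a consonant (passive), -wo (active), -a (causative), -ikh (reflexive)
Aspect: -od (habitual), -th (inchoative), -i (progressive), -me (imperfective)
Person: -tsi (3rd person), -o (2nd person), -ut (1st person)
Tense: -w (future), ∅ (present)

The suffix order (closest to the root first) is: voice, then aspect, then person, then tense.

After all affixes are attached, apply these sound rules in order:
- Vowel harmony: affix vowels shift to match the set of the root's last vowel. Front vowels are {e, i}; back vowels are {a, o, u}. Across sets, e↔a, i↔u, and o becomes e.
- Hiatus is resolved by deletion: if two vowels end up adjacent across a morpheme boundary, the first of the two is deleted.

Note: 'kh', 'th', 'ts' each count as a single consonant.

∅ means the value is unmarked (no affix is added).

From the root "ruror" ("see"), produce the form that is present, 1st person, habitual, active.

rurorwodut

Attach voice active -wo → rurorwo.
Attach aspect habitual -od → rurorwood.
Attach person 1st person -ut → rurorwoodut.
tense = present: zero marking, form stays rurorwoodut.
Vowel harmony: no change.
Apply vowel deletion: rurorwoodut → rurorwodut.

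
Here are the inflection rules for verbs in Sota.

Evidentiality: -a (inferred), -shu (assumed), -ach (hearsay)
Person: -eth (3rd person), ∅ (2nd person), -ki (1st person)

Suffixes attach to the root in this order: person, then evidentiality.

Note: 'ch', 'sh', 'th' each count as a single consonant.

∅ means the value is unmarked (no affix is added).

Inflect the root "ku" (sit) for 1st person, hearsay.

kukiach

Attach person 1st person -ki → kuki.
Attach evidentiality hearsay -ach → kukiach.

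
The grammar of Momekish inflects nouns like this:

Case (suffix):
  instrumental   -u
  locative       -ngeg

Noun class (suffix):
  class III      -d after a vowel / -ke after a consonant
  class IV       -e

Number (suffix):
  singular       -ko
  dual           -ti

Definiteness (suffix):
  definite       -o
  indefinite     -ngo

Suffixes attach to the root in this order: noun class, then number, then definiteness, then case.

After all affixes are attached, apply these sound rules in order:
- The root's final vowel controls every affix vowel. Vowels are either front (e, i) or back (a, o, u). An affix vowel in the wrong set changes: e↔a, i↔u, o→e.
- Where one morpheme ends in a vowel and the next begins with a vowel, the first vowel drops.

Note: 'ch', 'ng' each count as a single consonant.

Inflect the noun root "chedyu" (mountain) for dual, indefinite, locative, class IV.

chedyatungongag

Attach noun class class IV -e → chedyue.
Attach number dual -ti → chedyueti.
Attach definiteness indefinite -ngo → chedyuetingo.
Attach case locative -ngeg → chedyuetingongeg.
Apply vowel harmony: chedyuetingongeg → chedyuatungongag.
Apply vowel deletion: chedyuatungongag → chedyatungongag.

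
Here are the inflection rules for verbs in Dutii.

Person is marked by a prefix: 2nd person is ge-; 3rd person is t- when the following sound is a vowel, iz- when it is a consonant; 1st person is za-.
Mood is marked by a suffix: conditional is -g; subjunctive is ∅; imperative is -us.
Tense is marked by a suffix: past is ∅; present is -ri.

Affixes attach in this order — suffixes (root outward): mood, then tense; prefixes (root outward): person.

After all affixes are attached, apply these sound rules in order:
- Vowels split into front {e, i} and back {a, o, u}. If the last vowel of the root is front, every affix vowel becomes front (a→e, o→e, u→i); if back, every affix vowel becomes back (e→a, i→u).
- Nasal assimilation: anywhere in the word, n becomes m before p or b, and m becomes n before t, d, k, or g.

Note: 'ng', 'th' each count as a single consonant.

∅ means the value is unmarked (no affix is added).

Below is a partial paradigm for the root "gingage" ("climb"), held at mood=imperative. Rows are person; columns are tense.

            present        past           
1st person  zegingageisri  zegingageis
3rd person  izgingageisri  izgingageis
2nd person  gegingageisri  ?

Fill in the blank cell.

gegingageis

Attach mood imperative -us → gingageus.
Attach person 2nd person ge- → gegingageus.
tense = past: zero marking, form stays gegingageus.
Apply vowel harmony: gegingageus → gegingageis.
Nasal assimilation: no change.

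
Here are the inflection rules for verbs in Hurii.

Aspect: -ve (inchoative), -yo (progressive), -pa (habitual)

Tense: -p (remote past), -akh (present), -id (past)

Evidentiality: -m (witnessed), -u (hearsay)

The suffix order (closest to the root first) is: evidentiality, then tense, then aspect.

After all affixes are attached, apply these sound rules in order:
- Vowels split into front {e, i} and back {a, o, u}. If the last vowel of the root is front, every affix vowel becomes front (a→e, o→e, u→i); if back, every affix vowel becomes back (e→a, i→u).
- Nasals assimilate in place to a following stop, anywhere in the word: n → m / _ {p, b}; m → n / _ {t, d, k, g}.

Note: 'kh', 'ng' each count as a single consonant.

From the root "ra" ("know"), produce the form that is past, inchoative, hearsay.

rauudva

Attach evidentiality hearsay -u → rau.
Attach tense past -id → rauid.
Attach aspect inchoative -ve → rauidve.
Apply vowel harmony: rauidve → rauudva.
Nasal assimilation: no change.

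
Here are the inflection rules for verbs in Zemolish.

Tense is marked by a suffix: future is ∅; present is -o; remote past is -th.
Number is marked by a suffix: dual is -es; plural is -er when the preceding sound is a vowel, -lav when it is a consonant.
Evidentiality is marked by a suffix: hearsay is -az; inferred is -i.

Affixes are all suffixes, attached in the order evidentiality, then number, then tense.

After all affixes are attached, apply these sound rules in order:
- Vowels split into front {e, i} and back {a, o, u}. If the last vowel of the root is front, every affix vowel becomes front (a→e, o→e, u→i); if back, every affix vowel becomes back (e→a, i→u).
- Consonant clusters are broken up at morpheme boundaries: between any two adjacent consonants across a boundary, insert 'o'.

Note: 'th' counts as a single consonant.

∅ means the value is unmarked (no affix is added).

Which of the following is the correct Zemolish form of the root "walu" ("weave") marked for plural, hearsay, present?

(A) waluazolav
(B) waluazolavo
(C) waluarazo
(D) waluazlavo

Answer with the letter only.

B

Attach evidentiality hearsay -az → waluaz.
Attach number plural -lav (after consonant 'z') → waluazlav.
Attach tense present -o → waluazlavo.
Vowel harmony: no change.
Apply epenthesis: waluazlavo → waluazolavo.
So the correct form is waluazolavo, option (B).
(C) waluarazo is wrong: it has the affixes in the wrong order.
(A) waluazolav is wrong: it uses future instead of present for tense.
(D) waluazlavo is wrong: it fails to apply the sound rule(s).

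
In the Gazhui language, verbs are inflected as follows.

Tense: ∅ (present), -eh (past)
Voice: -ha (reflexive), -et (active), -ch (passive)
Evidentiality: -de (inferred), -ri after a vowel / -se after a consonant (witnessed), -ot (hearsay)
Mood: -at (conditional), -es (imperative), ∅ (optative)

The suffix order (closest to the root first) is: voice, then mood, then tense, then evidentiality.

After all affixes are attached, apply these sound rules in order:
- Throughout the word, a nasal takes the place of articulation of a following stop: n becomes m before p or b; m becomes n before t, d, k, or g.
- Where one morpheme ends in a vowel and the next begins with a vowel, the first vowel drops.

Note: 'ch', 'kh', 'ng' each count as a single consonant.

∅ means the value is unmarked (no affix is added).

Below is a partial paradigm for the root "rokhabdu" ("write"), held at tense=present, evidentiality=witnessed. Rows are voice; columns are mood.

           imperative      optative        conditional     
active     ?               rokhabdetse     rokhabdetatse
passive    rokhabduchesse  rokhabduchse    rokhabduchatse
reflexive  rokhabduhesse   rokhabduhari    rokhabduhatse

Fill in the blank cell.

rokhabdetesse

Attach voice active -et → rokhabduet.
Attach mood imperative -es → rokhabduetes.
tense = present: zero marking, form stays rokhabduetes.
Attach evidentiality witnessed -se (after consonant 's') → rokhabduetesse.
Nasal assimilation: no change.
Apply vowel deletion: rokhabduetesse → rokhabdetesse.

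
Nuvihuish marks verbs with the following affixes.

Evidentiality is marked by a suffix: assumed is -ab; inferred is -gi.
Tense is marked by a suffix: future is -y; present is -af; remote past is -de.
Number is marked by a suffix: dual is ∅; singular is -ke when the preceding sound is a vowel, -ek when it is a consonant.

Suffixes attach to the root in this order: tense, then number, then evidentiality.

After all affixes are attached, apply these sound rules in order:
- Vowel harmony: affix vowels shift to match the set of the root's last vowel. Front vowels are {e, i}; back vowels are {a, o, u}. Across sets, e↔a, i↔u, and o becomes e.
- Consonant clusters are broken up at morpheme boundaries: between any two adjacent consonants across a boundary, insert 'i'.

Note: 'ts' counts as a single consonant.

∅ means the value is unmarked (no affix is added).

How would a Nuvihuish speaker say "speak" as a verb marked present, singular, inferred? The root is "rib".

ribefekigi

Attach tense present -af → ribaf.
Attach number singular -ek (after consonant 'f') → ribafek.
Attach evidentiality inferred -gi → ribafekgi.
Apply vowel harmony: ribafekgi → ribefekgi.
Apply epenthesis: ribefekgi → ribefekigi.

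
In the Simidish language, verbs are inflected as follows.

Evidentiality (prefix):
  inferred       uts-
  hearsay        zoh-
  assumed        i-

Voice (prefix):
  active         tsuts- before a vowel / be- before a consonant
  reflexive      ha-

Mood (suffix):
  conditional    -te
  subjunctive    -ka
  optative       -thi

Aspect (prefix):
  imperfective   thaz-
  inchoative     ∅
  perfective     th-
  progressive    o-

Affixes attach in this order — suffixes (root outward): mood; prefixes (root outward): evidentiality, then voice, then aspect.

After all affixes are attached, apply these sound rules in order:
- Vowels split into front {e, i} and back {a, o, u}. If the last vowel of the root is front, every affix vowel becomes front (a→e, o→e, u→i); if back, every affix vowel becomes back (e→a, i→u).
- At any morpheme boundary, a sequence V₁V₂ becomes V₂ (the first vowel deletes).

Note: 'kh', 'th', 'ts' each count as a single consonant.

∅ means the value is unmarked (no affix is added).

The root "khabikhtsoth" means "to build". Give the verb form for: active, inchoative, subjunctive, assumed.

Attach evidentiality assumed i- → ikhabikhtsoth.
Attach voice active tsuts- (before vowel 'i') → tsutsikhabikhtsoth.
aspect = inchoative: zero marking, form stays tsutsikhabikhtsoth.
Attach mood subjunctive -ka → tsutsikhabikhtsothka.
Apply vowel harmony: tsutsikhabikhtsothka → tsutsukhabikhtsothka.
Vowel deletion: no change.

tsutsukhabikhtsothka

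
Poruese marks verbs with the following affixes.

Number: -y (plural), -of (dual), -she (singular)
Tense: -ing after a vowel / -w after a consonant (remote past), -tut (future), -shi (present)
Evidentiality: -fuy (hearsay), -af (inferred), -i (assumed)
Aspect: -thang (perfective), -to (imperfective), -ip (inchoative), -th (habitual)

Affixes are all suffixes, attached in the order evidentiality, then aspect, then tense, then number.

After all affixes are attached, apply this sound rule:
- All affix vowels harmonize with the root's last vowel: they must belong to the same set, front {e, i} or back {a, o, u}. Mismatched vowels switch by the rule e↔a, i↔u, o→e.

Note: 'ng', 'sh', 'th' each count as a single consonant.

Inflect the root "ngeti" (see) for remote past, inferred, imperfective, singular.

Attach evidentiality inferred -af → ngetiaf.
Attach aspect imperfective -to → ngetiafto.
Attach tense remote past -ing (after vowel 'o') → ngetiaftoing.
Attach number singular -she → ngetiaftoingshe.
Apply vowel harmony: ngetiaftoingshe → ngetiefteingshe.

ngetiefteingshe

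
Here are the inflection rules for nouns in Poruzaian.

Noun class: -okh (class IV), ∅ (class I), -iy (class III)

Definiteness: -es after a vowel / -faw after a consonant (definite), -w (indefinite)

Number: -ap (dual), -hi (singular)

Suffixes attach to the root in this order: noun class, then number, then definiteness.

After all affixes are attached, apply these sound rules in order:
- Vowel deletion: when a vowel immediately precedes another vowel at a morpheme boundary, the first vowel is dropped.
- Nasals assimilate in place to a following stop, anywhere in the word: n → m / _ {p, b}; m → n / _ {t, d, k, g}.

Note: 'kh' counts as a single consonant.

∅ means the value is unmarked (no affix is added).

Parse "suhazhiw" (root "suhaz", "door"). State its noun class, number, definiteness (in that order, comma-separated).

Segment: suhaz-hi-w.
noun class: ∅ → class I.
number: -hi → singular.
definiteness: -w → indefinite.

class I, singular, indefinite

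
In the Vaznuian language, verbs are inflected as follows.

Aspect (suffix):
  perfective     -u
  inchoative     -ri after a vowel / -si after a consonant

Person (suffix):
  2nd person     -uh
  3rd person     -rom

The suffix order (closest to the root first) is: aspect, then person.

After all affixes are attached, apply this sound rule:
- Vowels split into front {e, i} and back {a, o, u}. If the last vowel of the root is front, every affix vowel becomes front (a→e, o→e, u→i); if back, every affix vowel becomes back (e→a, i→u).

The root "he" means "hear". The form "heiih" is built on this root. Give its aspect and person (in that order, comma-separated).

perfective, 2nd person

Segment: he-u-uh.
aspect: -u → perfective.
person: -uh → 2nd person.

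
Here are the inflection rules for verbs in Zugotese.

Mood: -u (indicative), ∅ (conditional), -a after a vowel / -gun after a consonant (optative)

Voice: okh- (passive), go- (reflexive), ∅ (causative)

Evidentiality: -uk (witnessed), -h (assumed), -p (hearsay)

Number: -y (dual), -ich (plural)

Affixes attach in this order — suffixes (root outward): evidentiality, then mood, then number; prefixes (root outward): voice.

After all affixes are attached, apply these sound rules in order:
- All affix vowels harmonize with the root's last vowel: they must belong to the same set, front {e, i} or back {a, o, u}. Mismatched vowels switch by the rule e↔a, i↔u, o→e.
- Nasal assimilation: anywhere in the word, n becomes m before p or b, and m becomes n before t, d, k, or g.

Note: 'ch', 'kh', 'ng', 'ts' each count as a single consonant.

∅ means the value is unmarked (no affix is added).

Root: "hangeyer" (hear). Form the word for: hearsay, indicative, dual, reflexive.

Attach evidentiality hearsay -p → hangeyerp.
Attach mood indicative -u → hangeyerpu.
Attach number dual -y → hangeyerpuy.
Attach voice reflexive go- → gohangeyerpuy.
Apply vowel harmony: gohangeyerpuy → gehangeyerpiy.
Nasal assimilation: no change.

gehangeyerpiy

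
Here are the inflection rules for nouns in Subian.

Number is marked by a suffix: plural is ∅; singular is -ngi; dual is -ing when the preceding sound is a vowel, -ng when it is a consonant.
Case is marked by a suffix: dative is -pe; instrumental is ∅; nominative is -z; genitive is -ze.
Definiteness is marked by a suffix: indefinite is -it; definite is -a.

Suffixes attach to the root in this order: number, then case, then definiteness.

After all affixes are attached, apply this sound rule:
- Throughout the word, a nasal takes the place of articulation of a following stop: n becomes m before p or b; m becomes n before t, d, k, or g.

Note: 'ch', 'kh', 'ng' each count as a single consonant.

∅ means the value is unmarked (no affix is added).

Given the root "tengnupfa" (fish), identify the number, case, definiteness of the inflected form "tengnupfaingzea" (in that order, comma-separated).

dual, genitive, definite

Segment: tengnupfa-ing-ze-a.
number: -ing/ng → dual.
case: -ze → genitive.
definiteness: -a → definite.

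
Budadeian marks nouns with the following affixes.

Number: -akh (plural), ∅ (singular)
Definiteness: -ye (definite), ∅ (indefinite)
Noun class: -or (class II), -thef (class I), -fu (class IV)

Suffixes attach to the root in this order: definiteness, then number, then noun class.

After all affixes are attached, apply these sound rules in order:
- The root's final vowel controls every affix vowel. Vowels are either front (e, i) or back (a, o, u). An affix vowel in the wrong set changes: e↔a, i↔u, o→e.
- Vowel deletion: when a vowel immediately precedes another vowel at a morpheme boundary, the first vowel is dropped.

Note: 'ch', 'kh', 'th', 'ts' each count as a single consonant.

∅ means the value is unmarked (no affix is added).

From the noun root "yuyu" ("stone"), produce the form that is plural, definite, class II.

Attach definiteness definite -ye → yuyuye.
Attach number plural -akh → yuyuyeakh.
Attach noun class class II -or → yuyuyeakhor.
Apply vowel harmony: yuyuyeakhor → yuyuyaakhor.
Apply vowel deletion: yuyuyaakhor → yuyuyakhor.

yuyuyakhor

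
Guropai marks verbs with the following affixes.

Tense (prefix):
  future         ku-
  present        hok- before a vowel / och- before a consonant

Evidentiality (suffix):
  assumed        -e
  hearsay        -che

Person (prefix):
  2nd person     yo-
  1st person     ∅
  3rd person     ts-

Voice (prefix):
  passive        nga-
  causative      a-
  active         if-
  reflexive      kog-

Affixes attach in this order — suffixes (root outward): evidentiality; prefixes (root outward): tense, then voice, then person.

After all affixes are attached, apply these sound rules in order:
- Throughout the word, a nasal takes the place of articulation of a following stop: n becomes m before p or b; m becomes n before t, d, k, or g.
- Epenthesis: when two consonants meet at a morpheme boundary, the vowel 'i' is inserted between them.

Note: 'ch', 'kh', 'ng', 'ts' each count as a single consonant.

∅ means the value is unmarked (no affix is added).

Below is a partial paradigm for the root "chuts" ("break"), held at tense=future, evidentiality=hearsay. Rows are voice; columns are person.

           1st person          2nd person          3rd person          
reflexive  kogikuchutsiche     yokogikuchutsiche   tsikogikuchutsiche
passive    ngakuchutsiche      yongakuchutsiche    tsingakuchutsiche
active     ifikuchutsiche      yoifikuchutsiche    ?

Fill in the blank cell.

Attach tense future ku- → kuchuts.
Attach voice active if- → ifkuchuts.
Attach person 3rd person ts- → tsifkuchuts.
Attach evidentiality hearsay -che → tsifkuchutsche.
Nasal assimilation: no change.
Apply epenthesis: tsifkuchutsche → tsifikuchutsiche.

tsifikuchutsiche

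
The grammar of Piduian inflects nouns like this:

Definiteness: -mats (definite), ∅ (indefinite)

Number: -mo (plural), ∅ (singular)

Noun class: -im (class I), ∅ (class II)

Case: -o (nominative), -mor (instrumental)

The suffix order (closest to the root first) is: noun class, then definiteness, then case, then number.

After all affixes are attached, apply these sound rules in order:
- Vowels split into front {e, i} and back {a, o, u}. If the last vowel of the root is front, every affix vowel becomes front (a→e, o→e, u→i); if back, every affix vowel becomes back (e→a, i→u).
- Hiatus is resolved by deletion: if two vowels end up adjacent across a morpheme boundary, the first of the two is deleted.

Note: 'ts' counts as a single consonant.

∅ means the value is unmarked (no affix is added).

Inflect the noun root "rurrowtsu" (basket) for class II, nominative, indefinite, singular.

rurrowtso

noun class = class II: zero marking, form stays rurrowtsu.
definiteness = indefinite: zero marking, form stays rurrowtsu.
Attach case nominative -o → rurrowtsuo.
number = singular: zero marking, form stays rurrowtsuo.
Vowel harmony: no change.
Apply vowel deletion: rurrowtsuo → rurrowtso.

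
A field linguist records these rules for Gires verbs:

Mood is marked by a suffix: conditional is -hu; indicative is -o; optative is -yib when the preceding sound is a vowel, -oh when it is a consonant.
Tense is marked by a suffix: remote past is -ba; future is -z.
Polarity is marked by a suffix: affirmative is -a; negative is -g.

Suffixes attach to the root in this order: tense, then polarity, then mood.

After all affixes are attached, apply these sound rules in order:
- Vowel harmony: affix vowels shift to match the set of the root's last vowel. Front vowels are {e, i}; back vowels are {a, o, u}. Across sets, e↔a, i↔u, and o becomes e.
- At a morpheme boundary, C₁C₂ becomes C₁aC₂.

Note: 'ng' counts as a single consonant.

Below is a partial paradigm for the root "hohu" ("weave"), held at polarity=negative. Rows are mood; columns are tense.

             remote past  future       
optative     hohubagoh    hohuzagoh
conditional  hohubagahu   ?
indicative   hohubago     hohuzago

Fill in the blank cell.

hohuzagahu

Attach tense future -z → hohuz.
Attach polarity negative -g → hohuzg.
Attach mood conditional -hu → hohuzghu.
Vowel harmony: no change.
Apply epenthesis: hohuzghu → hohuzagahu.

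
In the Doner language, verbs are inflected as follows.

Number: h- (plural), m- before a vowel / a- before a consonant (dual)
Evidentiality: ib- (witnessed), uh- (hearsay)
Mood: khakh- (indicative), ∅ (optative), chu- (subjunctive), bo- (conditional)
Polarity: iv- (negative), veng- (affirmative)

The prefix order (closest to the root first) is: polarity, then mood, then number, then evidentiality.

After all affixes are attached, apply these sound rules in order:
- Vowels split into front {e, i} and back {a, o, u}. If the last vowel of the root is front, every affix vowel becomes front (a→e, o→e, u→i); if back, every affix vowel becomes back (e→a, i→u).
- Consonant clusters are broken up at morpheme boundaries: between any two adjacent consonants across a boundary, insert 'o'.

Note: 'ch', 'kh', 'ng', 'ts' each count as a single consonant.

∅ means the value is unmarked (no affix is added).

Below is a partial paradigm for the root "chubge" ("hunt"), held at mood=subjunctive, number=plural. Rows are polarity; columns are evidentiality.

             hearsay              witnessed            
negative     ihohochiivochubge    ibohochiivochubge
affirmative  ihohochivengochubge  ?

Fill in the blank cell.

Attach polarity affirmative veng- → vengchubge.
Attach mood subjunctive chu- → chuvengchubge.
Attach number plural h- → hchuvengchubge.
Attach evidentiality witnessed ib- → ibhchuvengchubge.
Apply vowel harmony: ibhchuvengchubge → ibhchivengchubge.
Apply epenthesis: ibhchivengchubge → ibohochivengochubge.

ibohochivengochubge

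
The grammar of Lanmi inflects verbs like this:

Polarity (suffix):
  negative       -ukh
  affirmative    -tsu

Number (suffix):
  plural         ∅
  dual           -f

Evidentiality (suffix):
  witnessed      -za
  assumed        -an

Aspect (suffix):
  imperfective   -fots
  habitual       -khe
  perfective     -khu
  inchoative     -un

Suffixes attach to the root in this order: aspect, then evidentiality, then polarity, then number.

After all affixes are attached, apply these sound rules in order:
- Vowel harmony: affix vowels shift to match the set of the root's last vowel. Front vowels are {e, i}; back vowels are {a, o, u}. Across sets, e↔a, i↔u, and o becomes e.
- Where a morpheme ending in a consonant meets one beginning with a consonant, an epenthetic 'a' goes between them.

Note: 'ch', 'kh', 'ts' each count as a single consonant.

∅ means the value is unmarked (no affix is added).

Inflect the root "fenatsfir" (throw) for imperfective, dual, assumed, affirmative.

Attach aspect imperfective -fots → fenatsfirfots.
Attach evidentiality assumed -an → fenatsfirfotsan.
Attach polarity affirmative -tsu → fenatsfirfotsantsu.
Attach number dual -f → fenatsfirfotsantsuf.
Apply vowel harmony: fenatsfirfotsantsuf → fenatsfirfetsentsif.
Apply epenthesis: fenatsfirfetsentsif → fenatsfirafetsenatsif.

fenatsfirafetsenatsif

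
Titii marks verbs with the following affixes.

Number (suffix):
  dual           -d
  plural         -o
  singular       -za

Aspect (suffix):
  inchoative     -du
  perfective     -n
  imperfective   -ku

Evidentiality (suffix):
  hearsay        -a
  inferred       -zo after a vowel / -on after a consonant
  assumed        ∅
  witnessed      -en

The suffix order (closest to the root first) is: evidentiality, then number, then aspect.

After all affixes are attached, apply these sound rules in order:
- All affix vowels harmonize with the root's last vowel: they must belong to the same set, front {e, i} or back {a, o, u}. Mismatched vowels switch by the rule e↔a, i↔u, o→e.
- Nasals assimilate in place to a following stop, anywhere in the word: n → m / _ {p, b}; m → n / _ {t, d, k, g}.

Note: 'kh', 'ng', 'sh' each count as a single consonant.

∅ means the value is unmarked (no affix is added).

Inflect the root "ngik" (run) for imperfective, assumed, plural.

ngikeki

evidentiality = assumed: zero marking, form stays ngik.
Attach number plural -o → ngiko.
Attach aspect imperfective -ku → ngikoku.
Apply vowel harmony: ngikoku → ngikeki.
Nasal assimilation: no change.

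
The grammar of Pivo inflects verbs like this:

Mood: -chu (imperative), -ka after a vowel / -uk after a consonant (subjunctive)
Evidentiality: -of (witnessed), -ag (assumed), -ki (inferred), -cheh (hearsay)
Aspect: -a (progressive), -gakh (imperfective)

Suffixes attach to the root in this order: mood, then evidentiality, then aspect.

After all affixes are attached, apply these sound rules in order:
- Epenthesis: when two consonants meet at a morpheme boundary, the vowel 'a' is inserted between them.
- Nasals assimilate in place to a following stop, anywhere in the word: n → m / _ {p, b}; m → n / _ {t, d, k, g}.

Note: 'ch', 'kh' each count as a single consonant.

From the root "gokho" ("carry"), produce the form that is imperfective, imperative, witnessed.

Attach mood imperative -chu → gokhochu.
Attach evidentiality witnessed -of → gokhochuof.
Attach aspect imperfective -gakh → gokhochuofgakh.
Apply epenthesis: gokhochuofgakh → gokhochuofagakh.
Nasal assimilation: no change.

gokhochuofagakh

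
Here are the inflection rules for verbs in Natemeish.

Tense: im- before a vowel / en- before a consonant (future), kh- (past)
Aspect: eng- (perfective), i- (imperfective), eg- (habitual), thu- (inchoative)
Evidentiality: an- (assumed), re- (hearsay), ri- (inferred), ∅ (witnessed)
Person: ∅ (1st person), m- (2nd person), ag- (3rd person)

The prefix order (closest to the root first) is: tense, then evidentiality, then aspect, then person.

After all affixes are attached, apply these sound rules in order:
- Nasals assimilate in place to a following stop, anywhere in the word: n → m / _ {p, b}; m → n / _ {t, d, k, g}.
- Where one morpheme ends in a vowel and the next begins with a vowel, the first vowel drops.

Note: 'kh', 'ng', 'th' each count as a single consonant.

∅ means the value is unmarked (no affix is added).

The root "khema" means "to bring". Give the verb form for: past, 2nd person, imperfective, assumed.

Attach tense past kh- → khkhema.
Attach evidentiality assumed an- → ankhkhema.
Attach aspect imperfective i- → iankhkhema.
Attach person 2nd person m- → miankhkhema.
Nasal assimilation: no change.
Apply vowel deletion: miankhkhema → mankhkhema.

mankhkhema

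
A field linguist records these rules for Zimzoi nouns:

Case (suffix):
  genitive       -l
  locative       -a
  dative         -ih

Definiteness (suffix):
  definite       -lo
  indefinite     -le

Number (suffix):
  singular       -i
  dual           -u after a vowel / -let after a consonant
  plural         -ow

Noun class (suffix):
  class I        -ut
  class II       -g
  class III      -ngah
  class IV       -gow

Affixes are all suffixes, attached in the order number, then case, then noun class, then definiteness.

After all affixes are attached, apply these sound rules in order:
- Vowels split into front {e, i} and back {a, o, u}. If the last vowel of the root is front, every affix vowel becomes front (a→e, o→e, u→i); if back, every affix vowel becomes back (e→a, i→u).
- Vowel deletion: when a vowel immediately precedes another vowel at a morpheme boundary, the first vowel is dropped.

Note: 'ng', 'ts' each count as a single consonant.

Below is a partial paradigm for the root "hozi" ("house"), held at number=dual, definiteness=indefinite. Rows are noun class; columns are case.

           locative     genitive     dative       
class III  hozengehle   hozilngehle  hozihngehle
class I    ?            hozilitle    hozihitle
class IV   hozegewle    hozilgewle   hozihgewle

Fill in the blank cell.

hozitle

Attach number dual -u (after vowel 'i') → hoziu.
Attach case locative -a → hoziua.
Attach noun class class I -ut → hoziuaut.
Attach definiteness indefinite -le → hoziuautle.
Apply vowel harmony: hoziuautle → hoziieitle.
Apply vowel deletion: hoziieitle → hozitle.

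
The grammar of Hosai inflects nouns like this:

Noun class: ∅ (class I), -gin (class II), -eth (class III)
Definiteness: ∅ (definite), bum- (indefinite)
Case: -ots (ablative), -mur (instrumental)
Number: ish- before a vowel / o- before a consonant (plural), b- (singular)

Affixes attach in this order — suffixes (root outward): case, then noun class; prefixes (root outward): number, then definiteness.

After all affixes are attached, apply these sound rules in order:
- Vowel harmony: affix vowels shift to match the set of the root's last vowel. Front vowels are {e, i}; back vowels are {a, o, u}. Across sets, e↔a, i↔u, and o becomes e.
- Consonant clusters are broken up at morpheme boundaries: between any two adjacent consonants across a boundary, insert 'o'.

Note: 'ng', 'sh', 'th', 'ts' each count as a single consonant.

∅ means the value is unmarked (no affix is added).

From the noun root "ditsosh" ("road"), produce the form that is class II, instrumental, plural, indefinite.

bumoditsoshomurogun

Attach number plural o- (before consonant 'd') → oditsosh.
Attach case instrumental -mur → oditsoshmur.
Attach definiteness indefinite bum- → bumoditsoshmur.
Attach noun class class II -gin → bumoditsoshmurgin.
Apply vowel harmony: bumoditsoshmurgin → bumoditsoshmurgun.
Apply epenthesis: bumoditsoshmurgun → bumoditsoshomurogun.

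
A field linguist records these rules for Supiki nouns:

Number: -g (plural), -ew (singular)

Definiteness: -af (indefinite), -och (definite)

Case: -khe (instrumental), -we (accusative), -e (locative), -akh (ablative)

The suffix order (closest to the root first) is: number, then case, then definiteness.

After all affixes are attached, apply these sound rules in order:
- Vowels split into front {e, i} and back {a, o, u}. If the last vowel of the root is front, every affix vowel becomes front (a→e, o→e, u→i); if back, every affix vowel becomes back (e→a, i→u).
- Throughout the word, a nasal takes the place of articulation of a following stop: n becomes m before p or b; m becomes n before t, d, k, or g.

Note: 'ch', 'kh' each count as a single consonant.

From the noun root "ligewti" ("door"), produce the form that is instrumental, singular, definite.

ligewtiewkheech

Attach number singular -ew → ligewtiew.
Attach case instrumental -khe → ligewtiewkhe.
Attach definiteness definite -och → ligewtiewkheoch.
Apply vowel harmony: ligewtiewkheoch → ligewtiewkheech.
Nasal assimilation: no change.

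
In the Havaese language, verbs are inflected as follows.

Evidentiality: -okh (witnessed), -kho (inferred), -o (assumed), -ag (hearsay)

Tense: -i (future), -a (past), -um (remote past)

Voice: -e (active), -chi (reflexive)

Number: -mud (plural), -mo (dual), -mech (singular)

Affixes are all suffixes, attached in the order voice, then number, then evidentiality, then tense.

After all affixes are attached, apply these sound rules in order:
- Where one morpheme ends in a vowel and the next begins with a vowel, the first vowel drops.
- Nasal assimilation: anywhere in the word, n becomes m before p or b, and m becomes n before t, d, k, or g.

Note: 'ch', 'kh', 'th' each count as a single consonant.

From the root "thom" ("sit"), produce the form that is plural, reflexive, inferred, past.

thomchimudkha

Attach voice reflexive -chi → thomchi.
Attach number plural -mud → thomchimud.
Attach evidentiality inferred -kho → thomchimudkho.
Attach tense past -a → thomchimudkhoa.
Apply vowel deletion: thomchimudkhoa → thomchimudkha.
Nasal assimilation: no change.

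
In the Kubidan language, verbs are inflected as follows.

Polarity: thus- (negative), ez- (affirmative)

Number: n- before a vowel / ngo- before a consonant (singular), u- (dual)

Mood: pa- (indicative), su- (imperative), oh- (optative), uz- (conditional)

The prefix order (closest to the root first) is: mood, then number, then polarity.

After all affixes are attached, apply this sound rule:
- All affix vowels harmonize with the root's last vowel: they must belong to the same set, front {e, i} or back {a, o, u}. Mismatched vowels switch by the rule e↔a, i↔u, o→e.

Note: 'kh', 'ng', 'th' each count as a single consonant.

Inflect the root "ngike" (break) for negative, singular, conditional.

Attach mood conditional uz- → uzngike.
Attach number singular n- (before vowel 'u') → nuzngike.
Attach polarity negative thus- → thusnuzngike.
Apply vowel harmony: thusnuzngike → thisnizngike.

thisnizngike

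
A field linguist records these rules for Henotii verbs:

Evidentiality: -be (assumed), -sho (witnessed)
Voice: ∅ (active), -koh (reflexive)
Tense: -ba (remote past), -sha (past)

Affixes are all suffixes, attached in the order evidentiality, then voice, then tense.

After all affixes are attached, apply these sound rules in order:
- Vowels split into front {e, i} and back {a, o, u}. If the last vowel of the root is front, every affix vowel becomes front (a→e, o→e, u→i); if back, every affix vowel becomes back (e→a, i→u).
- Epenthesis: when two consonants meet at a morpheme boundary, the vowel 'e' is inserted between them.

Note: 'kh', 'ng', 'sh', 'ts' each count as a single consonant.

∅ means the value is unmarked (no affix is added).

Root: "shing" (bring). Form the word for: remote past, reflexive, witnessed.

shingeshekehebe

Attach evidentiality witnessed -sho → shingsho.
Attach voice reflexive -koh → shingshokoh.
Attach tense remote past -ba → shingshokohba.
Apply vowel harmony: shingshokohba → shingshekehbe.
Apply epenthesis: shingshekehbe → shingeshekehebe.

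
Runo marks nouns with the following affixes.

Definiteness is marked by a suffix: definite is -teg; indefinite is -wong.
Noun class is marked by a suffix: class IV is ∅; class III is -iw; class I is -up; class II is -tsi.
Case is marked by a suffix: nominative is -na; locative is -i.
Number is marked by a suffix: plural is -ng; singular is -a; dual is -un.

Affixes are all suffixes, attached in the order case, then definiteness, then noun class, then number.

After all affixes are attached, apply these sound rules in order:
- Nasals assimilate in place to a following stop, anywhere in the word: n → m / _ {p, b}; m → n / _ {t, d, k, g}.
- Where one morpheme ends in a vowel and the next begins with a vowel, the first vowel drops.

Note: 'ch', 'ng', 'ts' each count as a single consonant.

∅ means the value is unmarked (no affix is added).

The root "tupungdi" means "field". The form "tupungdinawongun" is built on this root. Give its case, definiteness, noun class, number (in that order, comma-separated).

nominative, indefinite, class IV, dual

Segment: tupungdi-na-wong-un.
case: -na → nominative.
definiteness: -wong → indefinite.
noun class: ∅ → class IV.
number: -un → dual.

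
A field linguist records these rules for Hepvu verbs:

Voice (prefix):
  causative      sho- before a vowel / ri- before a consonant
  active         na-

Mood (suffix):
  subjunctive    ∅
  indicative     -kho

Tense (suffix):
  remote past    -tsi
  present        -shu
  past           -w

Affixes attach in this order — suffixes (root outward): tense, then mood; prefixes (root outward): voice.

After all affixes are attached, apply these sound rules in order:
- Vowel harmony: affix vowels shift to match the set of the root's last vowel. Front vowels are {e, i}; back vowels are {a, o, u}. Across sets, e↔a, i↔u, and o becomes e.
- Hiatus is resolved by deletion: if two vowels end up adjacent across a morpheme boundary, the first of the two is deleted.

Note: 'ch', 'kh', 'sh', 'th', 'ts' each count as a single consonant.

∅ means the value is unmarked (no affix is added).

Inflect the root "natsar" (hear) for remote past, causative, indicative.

runatsartsukho

Attach voice causative ri- (before consonant 'n') → rinatsar.
Attach tense remote past -tsi → rinatsartsi.
Attach mood indicative -kho → rinatsartsikho.
Apply vowel harmony: rinatsartsikho → runatsartsukho.
Vowel deletion: no change.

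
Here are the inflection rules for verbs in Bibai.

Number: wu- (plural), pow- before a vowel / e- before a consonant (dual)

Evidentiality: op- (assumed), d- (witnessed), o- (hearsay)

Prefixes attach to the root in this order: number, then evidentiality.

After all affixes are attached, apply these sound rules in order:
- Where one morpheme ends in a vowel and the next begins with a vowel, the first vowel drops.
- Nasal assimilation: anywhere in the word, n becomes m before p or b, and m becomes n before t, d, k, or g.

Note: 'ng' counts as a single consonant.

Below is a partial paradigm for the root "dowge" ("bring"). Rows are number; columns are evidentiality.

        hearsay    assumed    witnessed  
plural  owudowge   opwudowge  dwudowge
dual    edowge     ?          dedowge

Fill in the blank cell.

Attach number dual e- (before consonant 'd') → edowge.
Attach evidentiality assumed op- → opedowge.
Vowel deletion: no change.
Nasal assimilation: no change.

opedowge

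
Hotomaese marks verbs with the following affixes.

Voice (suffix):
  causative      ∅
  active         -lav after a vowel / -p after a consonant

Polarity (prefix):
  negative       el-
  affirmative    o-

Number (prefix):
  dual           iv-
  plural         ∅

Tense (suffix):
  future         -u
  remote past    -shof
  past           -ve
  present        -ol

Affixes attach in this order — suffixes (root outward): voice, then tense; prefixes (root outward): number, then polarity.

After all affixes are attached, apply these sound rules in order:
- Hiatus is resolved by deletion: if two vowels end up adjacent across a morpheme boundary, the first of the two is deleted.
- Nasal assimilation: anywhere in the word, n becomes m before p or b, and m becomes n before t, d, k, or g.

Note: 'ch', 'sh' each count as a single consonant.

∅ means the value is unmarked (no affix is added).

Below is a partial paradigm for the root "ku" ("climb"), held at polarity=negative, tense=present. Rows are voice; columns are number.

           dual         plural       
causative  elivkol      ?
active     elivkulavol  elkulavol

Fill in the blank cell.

elkol

number = plural: zero marking, form stays ku.
voice = causative: zero marking, form stays ku.
Attach polarity negative el- → elku.
Attach tense present -ol → elkuol.
Apply vowel deletion: elkuol → elkol.
Nasal assimilation: no change.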